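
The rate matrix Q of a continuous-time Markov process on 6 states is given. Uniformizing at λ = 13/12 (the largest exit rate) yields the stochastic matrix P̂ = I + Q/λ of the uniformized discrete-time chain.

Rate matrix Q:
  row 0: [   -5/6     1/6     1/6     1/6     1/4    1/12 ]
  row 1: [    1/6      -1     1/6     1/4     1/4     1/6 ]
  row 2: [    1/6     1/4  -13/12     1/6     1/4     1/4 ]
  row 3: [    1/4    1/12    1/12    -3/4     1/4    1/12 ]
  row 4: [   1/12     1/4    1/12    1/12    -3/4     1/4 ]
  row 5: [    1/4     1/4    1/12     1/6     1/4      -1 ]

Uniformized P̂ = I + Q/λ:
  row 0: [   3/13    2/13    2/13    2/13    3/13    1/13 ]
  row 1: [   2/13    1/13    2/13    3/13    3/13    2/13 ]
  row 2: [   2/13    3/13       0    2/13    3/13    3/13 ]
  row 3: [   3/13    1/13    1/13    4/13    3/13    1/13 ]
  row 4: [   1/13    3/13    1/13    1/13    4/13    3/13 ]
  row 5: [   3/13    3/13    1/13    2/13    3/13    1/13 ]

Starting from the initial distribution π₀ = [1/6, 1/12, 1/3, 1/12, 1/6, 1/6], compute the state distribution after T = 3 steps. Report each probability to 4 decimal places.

π = [0.1722, 0.1655, 0.0951, 0.1741, 0.2500, 0.1432]

t=0: π = [0.1667, 0.0833, 0.3333, 0.0833, 0.1667, 0.1667]
t=1: π = [0.1731, 0.1923, 0.0705, 0.1603, 0.2436, 0.1603]
t=2: π = [0.1731, 0.1632, 0.0996, 0.1746, 0.2495, 0.1400]
t=3: π = [0.1722, 0.1655, 0.0951, 0.1741, 0.2500, 0.1432]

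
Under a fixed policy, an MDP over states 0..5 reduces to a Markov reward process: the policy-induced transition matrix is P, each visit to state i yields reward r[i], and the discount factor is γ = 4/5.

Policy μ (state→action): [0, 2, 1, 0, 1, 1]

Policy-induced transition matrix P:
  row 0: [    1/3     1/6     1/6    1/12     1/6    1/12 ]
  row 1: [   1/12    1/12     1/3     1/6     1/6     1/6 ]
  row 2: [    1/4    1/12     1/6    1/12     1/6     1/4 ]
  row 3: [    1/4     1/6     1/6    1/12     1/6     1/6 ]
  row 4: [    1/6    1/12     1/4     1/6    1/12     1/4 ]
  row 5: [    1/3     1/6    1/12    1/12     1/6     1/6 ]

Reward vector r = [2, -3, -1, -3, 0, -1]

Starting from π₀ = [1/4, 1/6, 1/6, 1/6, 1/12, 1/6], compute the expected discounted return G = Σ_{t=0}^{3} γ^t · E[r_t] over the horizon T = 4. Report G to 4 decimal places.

G = -1.9332

t=0: π = [0.2500, 0.1667, 0.1667, 0.1667, 0.0833, 0.1667], E[r] = -0.8333, γ^t·E[r] = -0.833333, running G = -0.833333
t=1: π = [0.2500, 0.1319, 0.1875, 0.1042, 0.1597, 0.1667], E[r] = -0.5625, γ^t·E[r] = -0.450000, running G = -1.283333
t=2: π = [0.2494, 0.1267, 0.1881, 0.1076, 0.1534, 0.1748], E[r] = -0.5671, γ^t·E[r] = -0.362963, running G = -1.646296
t=3: π = [0.2514, 0.1277, 0.1860, 0.1067, 0.1539, 0.1743], E[r] = -0.5604, γ^t·E[r] = -0.286938, running G = -1.933235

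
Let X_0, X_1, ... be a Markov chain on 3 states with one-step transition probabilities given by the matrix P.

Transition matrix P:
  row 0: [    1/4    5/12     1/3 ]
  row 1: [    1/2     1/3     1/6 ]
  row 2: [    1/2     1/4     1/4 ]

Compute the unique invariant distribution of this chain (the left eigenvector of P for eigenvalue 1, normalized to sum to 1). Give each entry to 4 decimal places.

π = [0.4000, 0.3455, 0.2545]

Balance equations π_j = Σ_i π_i·P[i][j]:
  π_0 = 1/4·π_0 + 1/2·π_1 + 1/2·π_2
  π_1 = 5/12·π_0 + 1/3·π_1 + 1/4·π_2
  normalize: π_0 + π_1 + π_2 = 1
Solving the linear system gives exactly π = [2/5, 19/55, 14/55].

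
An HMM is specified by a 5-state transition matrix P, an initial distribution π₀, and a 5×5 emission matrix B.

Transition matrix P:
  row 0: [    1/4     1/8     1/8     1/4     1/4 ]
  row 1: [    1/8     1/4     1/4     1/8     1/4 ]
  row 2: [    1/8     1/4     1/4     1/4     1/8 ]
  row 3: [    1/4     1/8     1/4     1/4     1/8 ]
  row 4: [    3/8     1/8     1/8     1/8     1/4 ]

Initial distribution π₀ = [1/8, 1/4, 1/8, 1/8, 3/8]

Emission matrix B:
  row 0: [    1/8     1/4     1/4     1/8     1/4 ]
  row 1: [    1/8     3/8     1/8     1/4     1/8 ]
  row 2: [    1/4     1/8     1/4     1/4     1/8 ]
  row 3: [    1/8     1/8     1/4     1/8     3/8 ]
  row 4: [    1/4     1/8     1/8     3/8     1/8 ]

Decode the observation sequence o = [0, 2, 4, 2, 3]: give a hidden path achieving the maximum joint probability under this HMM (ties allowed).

path = [4, 0, 3, 0, 4]

t=0: δ = [1.562e-02, 3.125e-02, 3.125e-02, 1.562e-02, 9.375e-02]  (obs o_0=0)
t=1: δ = [8.789e-03, 1.465e-03, 2.930e-03, 2.930e-03, 2.930e-03]  ψ = [4, 4, 4, 4, 4]  (obs o_1=2)
t=2: δ = [5.493e-04, 1.373e-04, 1.373e-04, 8.240e-04, 2.747e-04]  ψ = [0, 0, 0, 0, 0]  (obs o_2=4)
t=3: δ = [5.150e-05, 1.287e-05, 5.150e-05, 5.150e-05, 1.717e-05]  ψ = [3, 3, 3, 3, 0]  (obs o_3=2)
t=4: δ = [1.609e-06, 3.219e-06, 3.219e-06, 1.609e-06, 4.828e-06]  ψ = [0, 2, 2, 0, 0]  (obs o_4=3)
backtrack: best end state = 4; path = [4, 0, 3, 0, 4]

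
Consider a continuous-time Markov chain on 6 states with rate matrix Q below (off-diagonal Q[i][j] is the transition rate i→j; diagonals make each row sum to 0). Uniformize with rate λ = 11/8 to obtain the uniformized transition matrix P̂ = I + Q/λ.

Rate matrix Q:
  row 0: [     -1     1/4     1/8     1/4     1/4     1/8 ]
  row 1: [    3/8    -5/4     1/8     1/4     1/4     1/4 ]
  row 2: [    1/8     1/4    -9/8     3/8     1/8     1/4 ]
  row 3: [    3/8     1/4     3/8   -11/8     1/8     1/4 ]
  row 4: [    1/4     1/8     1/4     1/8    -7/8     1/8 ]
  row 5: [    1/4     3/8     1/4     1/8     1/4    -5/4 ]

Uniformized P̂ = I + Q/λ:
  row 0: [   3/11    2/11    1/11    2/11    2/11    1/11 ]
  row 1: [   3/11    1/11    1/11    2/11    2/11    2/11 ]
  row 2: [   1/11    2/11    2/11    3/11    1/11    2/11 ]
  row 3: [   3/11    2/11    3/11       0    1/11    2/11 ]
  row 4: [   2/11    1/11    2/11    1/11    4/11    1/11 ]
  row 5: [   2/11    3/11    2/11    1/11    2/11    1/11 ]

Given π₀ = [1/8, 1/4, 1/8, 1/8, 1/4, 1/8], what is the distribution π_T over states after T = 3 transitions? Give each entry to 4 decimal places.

π = [0.2140, 0.1615, 0.1605, 0.1415, 0.1893, 0.1331]

t=0: π = [0.1250, 0.2500, 0.1250, 0.1250, 0.2500, 0.1250]
t=1: π = [0.2159, 0.1477, 0.1591, 0.1364, 0.2045, 0.1364]
t=2: π = [0.2128, 0.1622, 0.1612, 0.1405, 0.1921, 0.1312]
t=3: π = [0.2140, 0.1615, 0.1605, 0.1415, 0.1893, 0.1331]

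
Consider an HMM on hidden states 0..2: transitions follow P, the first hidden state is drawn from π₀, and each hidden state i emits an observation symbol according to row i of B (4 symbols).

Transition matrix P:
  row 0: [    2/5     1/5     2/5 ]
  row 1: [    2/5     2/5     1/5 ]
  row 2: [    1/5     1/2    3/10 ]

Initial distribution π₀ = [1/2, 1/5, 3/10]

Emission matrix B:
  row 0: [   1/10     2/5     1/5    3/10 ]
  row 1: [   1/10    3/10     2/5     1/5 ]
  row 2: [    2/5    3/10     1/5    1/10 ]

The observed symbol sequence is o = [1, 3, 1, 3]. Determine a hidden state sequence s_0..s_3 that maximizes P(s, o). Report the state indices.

t=0: δ = [2.000e-01, 6.000e-02, 9.000e-02]  (obs o_0=1)
t=1: δ = [2.400e-02, 9.000e-03, 8.000e-03]  ψ = [0, 2, 0]  (obs o_1=3)
t=2: δ = [3.840e-03, 1.440e-03, 2.880e-03]  ψ = [0, 0, 0]  (obs o_2=1)
t=3: δ = [4.608e-04, 2.880e-04, 1.536e-04]  ψ = [0, 2, 0]  (obs o_3=3)
backtrack: best end state = 0; path = [0, 0, 0, 0]

path = [0, 0, 0, 0]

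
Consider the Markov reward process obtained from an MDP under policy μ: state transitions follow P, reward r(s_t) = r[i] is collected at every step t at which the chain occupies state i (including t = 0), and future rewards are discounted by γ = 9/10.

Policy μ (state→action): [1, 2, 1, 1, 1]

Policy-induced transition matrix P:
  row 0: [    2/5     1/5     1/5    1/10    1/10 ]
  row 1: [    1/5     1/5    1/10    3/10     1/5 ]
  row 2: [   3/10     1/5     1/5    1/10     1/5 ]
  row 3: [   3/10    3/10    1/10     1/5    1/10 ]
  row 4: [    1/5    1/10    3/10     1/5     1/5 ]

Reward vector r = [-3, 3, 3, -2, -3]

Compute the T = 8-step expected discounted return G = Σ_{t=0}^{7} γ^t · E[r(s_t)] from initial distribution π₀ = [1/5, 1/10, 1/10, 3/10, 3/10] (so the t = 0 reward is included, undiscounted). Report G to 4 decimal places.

G = -4.0117

t=0: π = [0.2000, 0.1000, 0.1000, 0.3000, 0.3000], E[r] = -1.5000, γ^t·E[r] = -1.500000, running G = -1.500000
t=1: π = [0.2800, 0.2000, 0.1900, 0.1800, 0.1500], E[r] = -0.4800, γ^t·E[r] = -0.432000, running G = -1.932000
t=2: π = [0.2930, 0.2030, 0.1770, 0.1730, 0.1540], E[r] = -0.5470, γ^t·E[r] = -0.443070, running G = -2.375070
t=3: π = [0.2936, 0.2019, 0.1778, 0.1733, 0.1534], E[r] = -0.5485, γ^t·E[r] = -0.399857, running G = -2.774927
t=4: π = [0.2938, 0.2020, 0.1778, 0.1731, 0.1533], E[r] = -0.5481, γ^t·E[r] = -0.359602, running G = -3.134528
t=5: π = [0.2939, 0.2020, 0.1778, 0.1730, 0.1533], E[r] = -0.5482, γ^t·E[r] = -0.323683, running G = -3.458211
t=6: π = [0.2939, 0.2020, 0.1778, 0.1730, 0.1533], E[r] = -0.5482, γ^t·E[r] = -0.291312, running G = -3.749523
t=7: π = [0.2939, 0.2020, 0.1778, 0.1730, 0.1533], E[r] = -0.5482, γ^t·E[r] = -0.262181, running G = -4.011704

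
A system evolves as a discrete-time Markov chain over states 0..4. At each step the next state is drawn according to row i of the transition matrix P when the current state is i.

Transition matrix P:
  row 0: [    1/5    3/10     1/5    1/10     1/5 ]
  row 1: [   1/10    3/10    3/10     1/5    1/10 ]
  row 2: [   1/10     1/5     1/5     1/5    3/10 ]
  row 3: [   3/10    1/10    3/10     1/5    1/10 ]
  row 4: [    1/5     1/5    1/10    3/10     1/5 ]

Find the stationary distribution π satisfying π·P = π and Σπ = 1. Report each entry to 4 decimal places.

Balance equations π_j = Σ_i π_i·P[i][j]:
  π_0 = 1/5·π_0 + 1/10·π_1 + 1/10·π_2 + 3/10·π_3 + 1/5·π_4
  π_1 = 3/10·π_0 + 3/10·π_1 + 1/5·π_2 + 1/10·π_3 + 1/5·π_4
  π_2 = 1/5·π_0 + 3/10·π_1 + 1/5·π_2 + 3/10·π_3 + 1/10·π_4
  π_3 = 1/10·π_0 + 1/5·π_1 + 1/5·π_2 + 1/5·π_3 + 3/10·π_4
  normalize: π_0 + π_1 + π_2 + π_3 + π_4 = 1
Solving the linear system gives exactly π = [823/4684, 257/1171, 1049/4684, 939/4684, 845/4684].

π = [0.1757, 0.2195, 0.2240, 0.2005, 0.1804]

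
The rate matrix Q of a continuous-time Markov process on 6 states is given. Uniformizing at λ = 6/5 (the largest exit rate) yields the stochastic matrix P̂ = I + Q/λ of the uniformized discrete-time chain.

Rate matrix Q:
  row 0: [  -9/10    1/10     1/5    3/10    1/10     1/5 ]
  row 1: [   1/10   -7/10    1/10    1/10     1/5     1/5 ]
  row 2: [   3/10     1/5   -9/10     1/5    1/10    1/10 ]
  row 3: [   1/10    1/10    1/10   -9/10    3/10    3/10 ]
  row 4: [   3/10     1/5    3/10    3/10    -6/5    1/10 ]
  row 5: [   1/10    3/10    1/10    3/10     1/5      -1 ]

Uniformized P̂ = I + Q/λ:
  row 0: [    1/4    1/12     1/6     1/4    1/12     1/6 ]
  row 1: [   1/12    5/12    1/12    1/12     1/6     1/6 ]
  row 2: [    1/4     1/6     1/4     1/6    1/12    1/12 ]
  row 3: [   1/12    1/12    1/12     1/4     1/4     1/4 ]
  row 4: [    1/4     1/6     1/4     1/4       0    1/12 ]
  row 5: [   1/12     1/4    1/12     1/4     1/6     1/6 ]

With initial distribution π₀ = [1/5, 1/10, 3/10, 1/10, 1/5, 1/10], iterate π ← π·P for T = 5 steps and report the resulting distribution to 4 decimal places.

t=0: π = [0.2000, 0.1000, 0.3000, 0.1000, 0.2000, 0.1000]
t=1: π = [0.2000, 0.1750, 0.1833, 0.2083, 0.1000, 0.1333]
t=2: π = [0.1639, 0.1875, 0.1472, 0.2056, 0.1354, 0.1604]
t=3: π = [0.1578, 0.1961, 0.1441, 0.2065, 0.1353, 0.1602]
t=4: π = [0.1562, 0.1987, 0.1430, 0.2053, 0.1362, 0.1606]
t=5: π = [0.1559, 0.1996, 0.1429, 0.2050, 0.1361, 0.1605]

π = [0.1559, 0.1996, 0.1429, 0.2050, 0.1361, 0.1605]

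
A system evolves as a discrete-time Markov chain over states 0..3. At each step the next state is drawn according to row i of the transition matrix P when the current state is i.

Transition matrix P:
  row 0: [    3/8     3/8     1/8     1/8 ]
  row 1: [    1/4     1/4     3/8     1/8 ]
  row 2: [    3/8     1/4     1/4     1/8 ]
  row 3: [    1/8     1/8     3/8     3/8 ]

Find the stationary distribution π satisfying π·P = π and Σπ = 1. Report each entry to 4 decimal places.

π = [0.3000, 0.2667, 0.2667, 0.1667]

Balance equations π_j = Σ_i π_i·P[i][j]:
  π_0 = 3/8·π_0 + 1/4·π_1 + 3/8·π_2 + 1/8·π_3
  π_1 = 3/8·π_0 + 1/4·π_1 + 1/4·π_2 + 1/8·π_3
  π_2 = 1/8·π_0 + 3/8·π_1 + 1/4·π_2 + 3/8·π_3
  normalize: π_0 + π_1 + π_2 + π_3 = 1
Solving the linear system gives exactly π = [3/10, 4/15, 4/15, 1/6].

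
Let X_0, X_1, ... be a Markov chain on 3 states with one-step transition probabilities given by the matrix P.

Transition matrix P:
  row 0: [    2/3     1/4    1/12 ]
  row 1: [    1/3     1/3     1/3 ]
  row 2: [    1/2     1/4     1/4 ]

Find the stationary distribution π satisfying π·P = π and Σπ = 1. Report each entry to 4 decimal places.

Balance equations π_j = Σ_i π_i·P[i][j]:
  π_0 = 2/3·π_0 + 1/3·π_1 + 1/2·π_2
  π_1 = 1/4·π_0 + 1/3·π_1 + 1/4·π_2
  normalize: π_0 + π_1 + π_2 = 1
Solving the linear system gives exactly π = [6/11, 3/11, 2/11].

π = [0.5455, 0.2727, 0.1818]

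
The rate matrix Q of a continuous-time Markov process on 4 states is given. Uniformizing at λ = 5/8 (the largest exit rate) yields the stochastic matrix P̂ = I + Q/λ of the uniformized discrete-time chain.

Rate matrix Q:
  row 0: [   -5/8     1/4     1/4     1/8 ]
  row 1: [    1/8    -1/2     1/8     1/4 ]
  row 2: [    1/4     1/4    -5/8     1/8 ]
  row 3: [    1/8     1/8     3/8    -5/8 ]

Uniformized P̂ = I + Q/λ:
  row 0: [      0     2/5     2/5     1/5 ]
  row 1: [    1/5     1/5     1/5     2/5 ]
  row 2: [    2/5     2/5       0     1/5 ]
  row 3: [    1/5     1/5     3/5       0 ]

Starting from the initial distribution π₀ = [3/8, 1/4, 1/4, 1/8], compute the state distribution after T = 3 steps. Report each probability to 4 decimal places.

t=0: π = [0.3750, 0.2500, 0.2500, 0.1250]
t=1: π = [0.1750, 0.3250, 0.2750, 0.2250]
t=2: π = [0.2200, 0.2900, 0.2700, 0.2200]
t=3: π = [0.2100, 0.2980, 0.2780, 0.2140]

π = [0.2100, 0.2980, 0.2780, 0.2140]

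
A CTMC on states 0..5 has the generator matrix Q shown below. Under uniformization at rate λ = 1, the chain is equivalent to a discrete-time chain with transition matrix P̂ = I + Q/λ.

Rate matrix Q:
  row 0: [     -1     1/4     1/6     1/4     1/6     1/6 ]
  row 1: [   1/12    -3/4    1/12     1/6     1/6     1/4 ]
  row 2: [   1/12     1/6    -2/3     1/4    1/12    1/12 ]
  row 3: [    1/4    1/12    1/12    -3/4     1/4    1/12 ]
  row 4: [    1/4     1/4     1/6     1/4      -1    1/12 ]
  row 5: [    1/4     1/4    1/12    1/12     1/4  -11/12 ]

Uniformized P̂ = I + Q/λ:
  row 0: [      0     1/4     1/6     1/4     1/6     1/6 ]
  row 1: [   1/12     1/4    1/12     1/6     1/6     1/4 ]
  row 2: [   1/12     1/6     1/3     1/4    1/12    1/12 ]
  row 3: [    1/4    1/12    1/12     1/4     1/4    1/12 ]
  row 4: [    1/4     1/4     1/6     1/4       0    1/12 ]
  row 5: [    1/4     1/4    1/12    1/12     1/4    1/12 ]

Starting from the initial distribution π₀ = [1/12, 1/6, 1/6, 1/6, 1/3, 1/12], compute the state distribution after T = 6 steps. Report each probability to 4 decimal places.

t=0: π = [0.0833, 0.1667, 0.1667, 0.1667, 0.3333, 0.0833]
t=1: π = [0.1736, 0.2083, 0.1597, 0.2222, 0.1181, 0.1181]
t=2: π = [0.1453, 0.1997, 0.1476, 0.2130, 0.1620, 0.1325]
t=3: π = [0.1558, 0.2022, 0.1458, 0.2113, 0.1562, 0.1287]
t=4: π = [0.1530, 0.2026, 0.1458, 0.2117, 0.1568, 0.1300]
t=5: π = [0.1537, 0.2026, 0.1456, 0.2114, 0.1569, 0.1299]
t=6: π = [0.1536, 0.2026, 0.1456, 0.2115, 0.1568, 0.1299]

π = [0.1536, 0.2026, 0.1456, 0.2115, 0.1568, 0.1299]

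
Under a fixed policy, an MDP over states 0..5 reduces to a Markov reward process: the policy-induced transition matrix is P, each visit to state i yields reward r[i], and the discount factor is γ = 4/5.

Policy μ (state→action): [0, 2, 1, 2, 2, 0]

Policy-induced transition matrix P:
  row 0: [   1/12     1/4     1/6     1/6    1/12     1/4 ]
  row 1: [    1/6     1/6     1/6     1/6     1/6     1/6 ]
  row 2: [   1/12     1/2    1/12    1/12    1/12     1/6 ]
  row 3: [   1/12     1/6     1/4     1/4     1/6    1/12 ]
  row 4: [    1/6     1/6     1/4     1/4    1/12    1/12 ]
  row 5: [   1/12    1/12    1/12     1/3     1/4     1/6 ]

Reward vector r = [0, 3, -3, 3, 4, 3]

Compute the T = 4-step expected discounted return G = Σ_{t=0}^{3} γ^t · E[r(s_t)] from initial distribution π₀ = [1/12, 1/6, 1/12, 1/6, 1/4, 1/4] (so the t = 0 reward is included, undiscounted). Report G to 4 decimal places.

t=0: π = [0.0833, 0.1667, 0.0833, 0.1667, 0.2500, 0.2500], E[r] = 2.5000, γ^t·E[r] = 2.500000, running G = 2.500000
t=1: π = [0.1181, 0.1806, 0.1736, 0.2361, 0.1528, 0.1389], E[r] = 1.7569, γ^t·E[r] = 1.405556, running G = 3.905556
t=2: π = [0.1111, 0.2228, 0.1730, 0.2078, 0.1412, 0.1441], E[r] = 1.7697, γ^t·E[r] = 1.132593, running G = 5.038148
t=3: π = [0.1137, 0.2216, 0.1693, 0.2053, 0.1432, 0.1468], E[r] = 1.7863, γ^t·E[r] = 0.914593, running G = 5.952741

G = 5.9527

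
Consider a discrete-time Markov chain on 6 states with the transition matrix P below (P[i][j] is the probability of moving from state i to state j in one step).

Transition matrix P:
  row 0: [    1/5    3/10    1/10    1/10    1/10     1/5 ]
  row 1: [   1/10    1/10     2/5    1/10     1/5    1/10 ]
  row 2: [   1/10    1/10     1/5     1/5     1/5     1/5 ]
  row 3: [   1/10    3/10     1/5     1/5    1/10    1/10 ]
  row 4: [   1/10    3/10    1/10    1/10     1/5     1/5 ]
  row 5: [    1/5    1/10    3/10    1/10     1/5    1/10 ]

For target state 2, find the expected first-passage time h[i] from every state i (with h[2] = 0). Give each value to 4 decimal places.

h = [4.7892, 3.6472, 0.0000, 4.3307, 4.7892, 4.1261]

First-step conditioning: h[2] = 0; for i ≠ 2, h[i] = 1 + Σ_k P[i][k]·h[k].
  h[0] = 1 + 1/5·h[0] + 3/10·h[1] + 1/10·h[3] + 1/10·h[4] + 1/5·h[5]
  h[1] = 1 + 1/10·h[0] + 1/10·h[1] + 1/10·h[3] + 1/5·h[4] + 1/10·h[5]
  h[3] = 1 + 1/10·h[0] + 3/10·h[1] + 1/5·h[3] + 1/10·h[4] + 1/10·h[5]
  h[4] = 1 + 1/10·h[0] + 3/10·h[1] + 1/10·h[3] + 1/5·h[4] + 1/5·h[5]
  h[5] = 1 + 1/5·h[0] + 1/10·h[1] + 1/10·h[3] + 1/5·h[4] + 1/10·h[5]
Solving the 5×5 linear system over states ≠ 2 gives exactly h = [11700/2443, 8910/2443, 0, 10580/2443, 11700/2443, 1440/349] (h[2] = 0 is the target).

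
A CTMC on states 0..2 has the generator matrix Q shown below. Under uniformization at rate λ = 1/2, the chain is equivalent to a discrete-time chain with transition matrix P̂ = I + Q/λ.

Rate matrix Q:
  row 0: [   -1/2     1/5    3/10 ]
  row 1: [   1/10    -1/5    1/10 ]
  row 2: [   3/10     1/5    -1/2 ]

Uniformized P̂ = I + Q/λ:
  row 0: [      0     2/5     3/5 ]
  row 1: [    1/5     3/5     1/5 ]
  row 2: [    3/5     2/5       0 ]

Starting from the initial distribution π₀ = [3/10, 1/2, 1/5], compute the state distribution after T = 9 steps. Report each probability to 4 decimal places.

t=0: π = [0.3000, 0.5000, 0.2000]
t=1: π = [0.2200, 0.5000, 0.2800]
t=2: π = [0.2680, 0.5000, 0.2320]
t=3: π = [0.2392, 0.5000, 0.2608]
t=4: π = [0.2565, 0.5000, 0.2435]
t=5: π = [0.2461, 0.5000, 0.2539]
t=6: π = [0.2523, 0.5000, 0.2477]
t=7: π = [0.2486, 0.5000, 0.2514]
t=8: π = [0.2508, 0.5000, 0.2492]
t=9: π = [0.2495, 0.5000, 0.2505]

π = [0.2495, 0.5000, 0.2505]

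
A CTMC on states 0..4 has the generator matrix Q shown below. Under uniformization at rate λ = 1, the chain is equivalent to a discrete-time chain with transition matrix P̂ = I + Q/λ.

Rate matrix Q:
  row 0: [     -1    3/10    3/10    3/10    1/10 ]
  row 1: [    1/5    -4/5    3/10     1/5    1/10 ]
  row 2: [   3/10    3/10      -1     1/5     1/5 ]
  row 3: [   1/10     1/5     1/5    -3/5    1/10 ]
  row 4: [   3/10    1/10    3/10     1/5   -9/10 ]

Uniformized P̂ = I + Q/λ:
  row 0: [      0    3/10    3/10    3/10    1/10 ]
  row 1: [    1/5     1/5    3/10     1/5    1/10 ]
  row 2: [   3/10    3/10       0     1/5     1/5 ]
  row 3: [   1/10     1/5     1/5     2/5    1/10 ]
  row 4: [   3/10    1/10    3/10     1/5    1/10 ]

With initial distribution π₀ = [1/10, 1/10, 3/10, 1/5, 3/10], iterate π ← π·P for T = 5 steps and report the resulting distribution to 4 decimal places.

π = [0.1718, 0.2261, 0.2096, 0.2714, 0.1211]

t=0: π = [0.1000, 0.1000, 0.3000, 0.2000, 0.3000]
t=1: π = [0.2200, 0.2100, 0.1900, 0.2500, 0.1300]
t=2: π = [0.1630, 0.2280, 0.2180, 0.2720, 0.1190]
t=3: π = [0.1739, 0.2262, 0.2074, 0.2707, 0.1218]
t=4: π = [0.1711, 0.2260, 0.2107, 0.2715, 0.1207]
t=5: π = [0.1718, 0.2261, 0.2096, 0.2714, 0.1211]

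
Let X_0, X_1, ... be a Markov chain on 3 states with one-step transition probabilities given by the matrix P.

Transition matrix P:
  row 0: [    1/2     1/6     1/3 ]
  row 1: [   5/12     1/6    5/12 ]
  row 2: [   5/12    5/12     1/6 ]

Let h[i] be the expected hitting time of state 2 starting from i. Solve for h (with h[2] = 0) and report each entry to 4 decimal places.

First-step conditioning: h[2] = 0; for i ≠ 2, h[i] = 1 + Σ_k P[i][k]·h[k].
  h[0] = 1 + 1/2·h[0] + 1/6·h[1]
  h[1] = 1 + 5/12·h[0] + 1/6·h[1]
Solving the 2×2 linear system over states ≠ 2 gives exactly h = [72/25, 66/25, 0] (h[2] = 0 is the target).

h = [2.8800, 2.6400, 0.0000]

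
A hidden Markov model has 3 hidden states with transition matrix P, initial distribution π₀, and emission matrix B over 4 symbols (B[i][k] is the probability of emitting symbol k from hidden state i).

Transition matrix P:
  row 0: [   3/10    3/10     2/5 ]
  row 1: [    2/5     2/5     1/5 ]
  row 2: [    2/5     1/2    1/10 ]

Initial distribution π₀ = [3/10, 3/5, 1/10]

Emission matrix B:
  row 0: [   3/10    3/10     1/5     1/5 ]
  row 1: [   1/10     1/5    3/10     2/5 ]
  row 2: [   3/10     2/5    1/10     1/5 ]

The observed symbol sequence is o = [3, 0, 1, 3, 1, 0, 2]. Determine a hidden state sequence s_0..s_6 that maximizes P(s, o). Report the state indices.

t=0: δ = [6.000e-02, 2.400e-01, 2.000e-02]  (obs o_0=3)
t=1: δ = [2.880e-02, 9.600e-03, 1.440e-02]  ψ = [1, 1, 1]  (obs o_1=0)
t=2: δ = [2.592e-03, 1.728e-03, 4.608e-03]  ψ = [0, 0, 0]  (obs o_2=1)
t=3: δ = [3.686e-04, 9.216e-04, 2.074e-04]  ψ = [2, 2, 0]  (obs o_3=3)
t=4: δ = [1.106e-04, 7.373e-05, 7.373e-05]  ψ = [1, 1, 1]  (obs o_4=1)
t=5: δ = [9.953e-06, 3.686e-06, 1.327e-05]  ψ = [0, 2, 0]  (obs o_5=0)
t=6: δ = [1.062e-06, 1.991e-06, 3.981e-07]  ψ = [2, 2, 0]  (obs o_6=2)
backtrack: best end state = 1; path = [1, 0, 2, 1, 0, 2, 1]

path = [1, 0, 2, 1, 0, 2, 1]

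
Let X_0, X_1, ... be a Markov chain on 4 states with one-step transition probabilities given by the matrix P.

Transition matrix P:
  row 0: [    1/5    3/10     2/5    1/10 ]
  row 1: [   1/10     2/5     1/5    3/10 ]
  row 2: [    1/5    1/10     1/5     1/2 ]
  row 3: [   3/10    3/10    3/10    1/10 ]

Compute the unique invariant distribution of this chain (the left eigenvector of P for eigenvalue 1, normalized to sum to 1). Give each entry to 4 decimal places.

π = [0.1987, 0.2743, 0.2659, 0.2612]

Balance equations π_j = Σ_i π_i·P[i][j]:
  π_0 = 1/5·π_0 + 1/10·π_1 + 1/5·π_2 + 3/10·π_3
  π_1 = 3/10·π_0 + 2/5·π_1 + 1/10·π_2 + 3/10·π_3
  π_2 = 2/5·π_0 + 1/5·π_1 + 1/5·π_2 + 3/10·π_3
  normalize: π_0 + π_1 + π_2 + π_3 = 1
Solving the linear system gives exactly π = [213/1072, 147/536, 285/1072, 35/134].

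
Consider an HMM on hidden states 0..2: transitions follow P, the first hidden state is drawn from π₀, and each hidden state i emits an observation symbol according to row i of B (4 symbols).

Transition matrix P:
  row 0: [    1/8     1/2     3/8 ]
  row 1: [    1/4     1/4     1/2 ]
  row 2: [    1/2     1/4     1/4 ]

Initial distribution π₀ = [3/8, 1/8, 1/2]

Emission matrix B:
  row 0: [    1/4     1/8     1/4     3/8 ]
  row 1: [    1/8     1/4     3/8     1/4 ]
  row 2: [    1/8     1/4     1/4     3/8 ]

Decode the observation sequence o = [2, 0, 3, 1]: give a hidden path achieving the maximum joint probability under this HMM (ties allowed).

t=0: δ = [9.375e-02, 4.688e-02, 1.250e-01]  (obs o_0=2)
t=1: δ = [1.562e-02, 5.859e-03, 4.395e-03]  ψ = [2, 0, 0]  (obs o_1=0)
t=2: δ = [8.240e-04, 1.953e-03, 2.197e-03]  ψ = [2, 0, 0]  (obs o_2=3)
t=3: δ = [1.373e-04, 1.373e-04, 2.441e-04]  ψ = [2, 2, 1]  (obs o_3=1)
backtrack: best end state = 2; path = [2, 0, 1, 2]

path = [2, 0, 1, 2]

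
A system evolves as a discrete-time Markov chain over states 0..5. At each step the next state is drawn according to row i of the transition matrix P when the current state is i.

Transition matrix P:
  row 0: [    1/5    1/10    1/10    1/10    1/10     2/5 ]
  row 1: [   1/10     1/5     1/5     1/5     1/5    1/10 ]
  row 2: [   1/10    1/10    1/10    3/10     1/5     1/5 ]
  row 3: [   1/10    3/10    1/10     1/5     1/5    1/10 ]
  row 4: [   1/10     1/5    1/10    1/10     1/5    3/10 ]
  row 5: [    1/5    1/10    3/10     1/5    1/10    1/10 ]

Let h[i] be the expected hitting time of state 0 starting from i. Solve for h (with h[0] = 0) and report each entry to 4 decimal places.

First-step conditioning: h[0] = 0; for i ≠ 0, h[i] = 1 + Σ_k P[i][k]·h[k].
  h[1] = 1 + 1/5·h[1] + 1/5·h[2] + 1/5·h[3] + 1/5·h[4] + 1/10·h[5]
  h[2] = 1 + 1/10·h[1] + 1/10·h[2] + 3/10·h[3] + 1/5·h[4] + 1/5·h[5]
  h[3] = 1 + 3/10·h[1] + 1/10·h[2] + 1/5·h[3] + 1/5·h[4] + 1/10·h[5]
  h[4] = 1 + 1/5·h[1] + 1/10·h[2] + 1/10·h[3] + 1/5·h[4] + 3/10·h[5]
  h[5] = 1 + 1/10·h[1] + 3/10·h[2] + 1/5·h[3] + 1/10·h[4] + 1/10·h[5]
Solving the 5×5 linear system over states ≠ 0 gives exactly h = [0, 112130/12929, 111130/12929, 112230/12929, 110000/12929, 101030/12929] (h[0] = 0 is the target).

h = [0.0000, 8.6728, 8.5954, 8.6805, 8.5080, 7.8142]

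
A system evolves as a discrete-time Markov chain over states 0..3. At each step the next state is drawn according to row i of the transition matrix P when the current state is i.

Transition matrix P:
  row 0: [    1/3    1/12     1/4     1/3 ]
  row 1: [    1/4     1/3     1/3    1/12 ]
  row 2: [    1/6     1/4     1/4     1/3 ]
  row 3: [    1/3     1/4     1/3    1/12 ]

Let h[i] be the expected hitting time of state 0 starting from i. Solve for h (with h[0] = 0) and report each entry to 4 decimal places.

First-step conditioning: h[0] = 0; for i ≠ 0, h[i] = 1 + Σ_k P[i][k]·h[k].
  h[1] = 1 + 1/3·h[1] + 1/3·h[2] + 1/12·h[3]
  h[2] = 1 + 1/4·h[1] + 1/4·h[2] + 1/3·h[3]
  h[3] = 1 + 1/4·h[1] + 1/3·h[2] + 1/12·h[3]
Solving the 3×3 linear system over states ≠ 0 gives exactly h = [0, 1872/445, 396/89, 1716/445] (h[0] = 0 is the target).

h = [0.0000, 4.2067, 4.4494, 3.8562]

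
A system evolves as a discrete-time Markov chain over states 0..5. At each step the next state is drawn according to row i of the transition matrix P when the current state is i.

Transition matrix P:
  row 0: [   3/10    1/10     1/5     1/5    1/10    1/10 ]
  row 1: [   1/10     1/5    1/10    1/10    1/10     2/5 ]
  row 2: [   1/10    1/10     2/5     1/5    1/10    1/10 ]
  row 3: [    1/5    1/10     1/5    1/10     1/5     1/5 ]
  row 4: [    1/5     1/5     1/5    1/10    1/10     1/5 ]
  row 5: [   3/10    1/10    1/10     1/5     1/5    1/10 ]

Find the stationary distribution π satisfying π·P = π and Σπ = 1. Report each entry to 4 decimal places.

π = [0.2031, 0.1258, 0.2134, 0.1583, 0.1325, 0.1668]

Balance equations π_j = Σ_i π_i·P[i][j]:
  π_0 = 3/10·π_0 + 1/10·π_1 + 1/10·π_2 + 1/5·π_3 + 1/5·π_4 + 3/10·π_5
  π_1 = 1/10·π_0 + 1/5·π_1 + 1/10·π_2 + 1/10·π_3 + 1/5·π_4 + 1/10·π_5
  π_2 = 1/5·π_0 + 1/10·π_1 + 2/5·π_2 + 1/5·π_3 + 1/5·π_4 + 1/10·π_5
  π_3 = 1/5·π_0 + 1/10·π_1 + 1/5·π_2 + 1/10·π_3 + 1/10·π_4 + 1/5·π_5
  π_4 = 1/10·π_0 + 1/10·π_1 + 1/10·π_2 + 1/5·π_3 + 1/10·π_4 + 1/5·π_5
  normalize: π_0 + π_1 + π_2 + π_3 + π_4 + π_5 = 1
Solving the linear system gives exactly π = [16047/79024, 113/898, 16865/79024, 782/4939, 119/898, 824/4939].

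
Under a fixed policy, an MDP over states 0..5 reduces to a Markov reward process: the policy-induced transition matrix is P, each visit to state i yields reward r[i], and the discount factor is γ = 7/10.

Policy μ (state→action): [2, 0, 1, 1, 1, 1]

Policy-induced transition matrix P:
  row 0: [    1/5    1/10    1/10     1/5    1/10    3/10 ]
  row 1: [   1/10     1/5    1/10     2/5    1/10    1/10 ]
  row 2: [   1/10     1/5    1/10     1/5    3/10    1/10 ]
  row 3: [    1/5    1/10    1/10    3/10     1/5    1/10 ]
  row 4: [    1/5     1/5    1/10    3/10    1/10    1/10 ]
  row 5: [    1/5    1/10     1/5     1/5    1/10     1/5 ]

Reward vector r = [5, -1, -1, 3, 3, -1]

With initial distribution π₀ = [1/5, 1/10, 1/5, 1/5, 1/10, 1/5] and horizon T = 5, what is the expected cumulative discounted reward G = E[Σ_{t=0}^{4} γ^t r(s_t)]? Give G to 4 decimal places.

G = 4.4097

t=0: π = [0.2000, 0.1000, 0.2000, 0.2000, 0.1000, 0.2000], E[r] = 1.4000, γ^t·E[r] = 1.400000, running G = 1.400000
t=1: π = [0.1700, 0.1400, 0.1200, 0.2500, 0.1600, 0.1600], E[r] = 1.6600, γ^t·E[r] = 1.162000, running G = 2.562000
t=2: π = [0.1740, 0.1420, 0.1160, 0.2690, 0.1490, 0.1500], E[r] = 1.7160, γ^t·E[r] = 0.840840, running G = 3.402840
t=3: π = [0.1742, 0.1407, 0.1150, 0.2702, 0.1501, 0.1498], E[r] = 1.7264, γ^t·E[r] = 0.592155, running G = 3.994995
t=4: π = [0.1744, 0.1406, 0.1150, 0.2702, 0.1500, 0.1498], E[r] = 1.7273, γ^t·E[r] = 0.414734, running G = 4.409730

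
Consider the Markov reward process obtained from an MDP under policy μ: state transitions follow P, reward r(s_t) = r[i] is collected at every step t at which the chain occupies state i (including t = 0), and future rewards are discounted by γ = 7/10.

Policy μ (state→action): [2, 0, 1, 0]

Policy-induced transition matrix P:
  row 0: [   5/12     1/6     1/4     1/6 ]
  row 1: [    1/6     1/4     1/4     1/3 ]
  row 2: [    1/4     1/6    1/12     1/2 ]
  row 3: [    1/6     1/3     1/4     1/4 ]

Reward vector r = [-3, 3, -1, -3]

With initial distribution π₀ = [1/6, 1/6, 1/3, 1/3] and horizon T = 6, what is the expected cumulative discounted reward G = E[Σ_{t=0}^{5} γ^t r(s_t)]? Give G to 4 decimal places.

t=0: π = [0.1667, 0.1667, 0.3333, 0.3333], E[r] = -1.3333, γ^t·E[r] = -1.333333, running G = -1.333333
t=1: π = [0.2361, 0.2361, 0.1944, 0.3333], E[r] = -1.1944, γ^t·E[r] = -0.836111, running G = -2.169444
t=2: π = [0.2419, 0.2419, 0.2176, 0.2986], E[r] = -1.1134, γ^t·E[r] = -0.545579, running G = -2.715023
t=3: π = [0.2453, 0.2366, 0.2137, 0.3044], E[r] = -1.1530, γ^t·E[r] = -0.395469, running G = -3.110492
t=4: π = [0.2458, 0.2371, 0.2144, 0.3027], E[r] = -1.1486, γ^t·E[r] = -0.275767, running G = -3.386259
t=5: π = [0.2460, 0.2369, 0.2143, 0.3029], E[r] = -1.1502, γ^t·E[r] = -0.193313, running G = -3.579572

G = -3.5796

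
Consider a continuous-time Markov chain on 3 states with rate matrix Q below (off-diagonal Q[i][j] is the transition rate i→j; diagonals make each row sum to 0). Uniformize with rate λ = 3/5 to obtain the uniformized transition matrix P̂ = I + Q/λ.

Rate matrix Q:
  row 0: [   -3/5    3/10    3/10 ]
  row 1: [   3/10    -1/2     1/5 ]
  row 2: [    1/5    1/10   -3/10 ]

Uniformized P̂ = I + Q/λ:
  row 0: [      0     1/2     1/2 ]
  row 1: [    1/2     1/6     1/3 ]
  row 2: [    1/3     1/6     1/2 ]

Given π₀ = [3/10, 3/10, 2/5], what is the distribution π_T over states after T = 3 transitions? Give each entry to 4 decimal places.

t=0: π = [0.3000, 0.3000, 0.4000]
t=1: π = [0.2833, 0.2667, 0.4500]
t=2: π = [0.2833, 0.2611, 0.4556]
t=3: π = [0.2824, 0.2611, 0.4565]

π = [0.2824, 0.2611, 0.4565]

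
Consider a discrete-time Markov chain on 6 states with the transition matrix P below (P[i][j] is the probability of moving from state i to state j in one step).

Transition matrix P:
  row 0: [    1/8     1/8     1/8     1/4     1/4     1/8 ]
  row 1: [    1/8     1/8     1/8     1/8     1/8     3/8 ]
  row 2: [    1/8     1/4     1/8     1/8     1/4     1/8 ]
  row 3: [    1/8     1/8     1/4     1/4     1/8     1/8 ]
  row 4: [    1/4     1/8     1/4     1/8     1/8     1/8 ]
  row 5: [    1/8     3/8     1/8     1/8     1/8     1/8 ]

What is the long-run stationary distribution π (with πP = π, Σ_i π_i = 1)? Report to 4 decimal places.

Balance equations π_j = Σ_i π_i·P[i][j]:
  π_0 = 1/8·π_0 + 1/8·π_1 + 1/8·π_2 + 1/8·π_3 + 1/4·π_4 + 1/8·π_5
  π_1 = 1/8·π_0 + 1/8·π_1 + 1/4·π_2 + 1/8·π_3 + 1/8·π_4 + 3/8·π_5
  π_2 = 1/8·π_0 + 1/8·π_1 + 1/8·π_2 + 1/4·π_3 + 1/4·π_4 + 1/8·π_5
  π_3 = 1/4·π_0 + 1/8·π_1 + 1/8·π_2 + 1/4·π_3 + 1/8·π_4 + 1/8·π_5
  π_4 = 1/4·π_0 + 1/8·π_1 + 1/4·π_2 + 1/8·π_3 + 1/8·π_4 + 1/8·π_5
  normalize: π_0 + π_1 + π_2 + π_3 + π_4 + π_5 = 1
Solving the linear system gives exactly π = [505/3471, 6553/34710, 192/1157, 568/3471, 569/3471, 5977/34710].

π = [0.1455, 0.1888, 0.1659, 0.1636, 0.1639, 0.1722]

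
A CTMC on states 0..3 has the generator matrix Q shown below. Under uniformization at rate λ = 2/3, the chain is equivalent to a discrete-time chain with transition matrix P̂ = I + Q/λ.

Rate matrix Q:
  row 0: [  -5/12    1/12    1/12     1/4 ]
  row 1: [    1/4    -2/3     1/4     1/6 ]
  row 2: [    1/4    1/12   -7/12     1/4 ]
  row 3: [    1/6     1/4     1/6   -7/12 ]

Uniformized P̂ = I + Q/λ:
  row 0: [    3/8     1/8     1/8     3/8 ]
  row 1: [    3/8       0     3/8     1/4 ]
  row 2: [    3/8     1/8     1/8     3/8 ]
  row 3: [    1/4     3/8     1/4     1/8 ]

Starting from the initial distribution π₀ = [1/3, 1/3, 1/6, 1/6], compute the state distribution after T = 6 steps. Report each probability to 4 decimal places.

π = [0.3397, 0.1739, 0.2038, 0.2826]

t=0: π = [0.3333, 0.3333, 0.1667, 0.1667]
t=1: π = [0.3542, 0.1250, 0.2292, 0.2917]
t=2: π = [0.3385, 0.1823, 0.1927, 0.2865]
t=3: π = [0.3392, 0.1738, 0.2064, 0.2806]
t=4: π = [0.3399, 0.1734, 0.2035, 0.2831]
t=5: π = [0.3396, 0.1741, 0.2037, 0.2825]
t=6: π = [0.3397, 0.1739, 0.2038, 0.2826]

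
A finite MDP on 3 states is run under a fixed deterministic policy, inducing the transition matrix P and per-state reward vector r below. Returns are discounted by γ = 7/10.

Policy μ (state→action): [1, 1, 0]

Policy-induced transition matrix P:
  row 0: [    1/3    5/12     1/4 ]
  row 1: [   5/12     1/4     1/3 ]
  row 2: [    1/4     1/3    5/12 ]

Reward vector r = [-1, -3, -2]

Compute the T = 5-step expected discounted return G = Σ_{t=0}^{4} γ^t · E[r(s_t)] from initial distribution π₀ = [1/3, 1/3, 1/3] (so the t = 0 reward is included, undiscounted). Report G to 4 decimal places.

t=0: π = [0.3333, 0.3333, 0.3333], E[r] = -2.0000, γ^t·E[r] = -2.000000, running G = -2.000000
t=1: π = [0.3333, 0.3333, 0.3333], E[r] = -2.0000, γ^t·E[r] = -1.400000, running G = -3.400000
t=2: π = [0.3333, 0.3333, 0.3333], E[r] = -2.0000, γ^t·E[r] = -0.980000, running G = -4.380000
t=3: π = [0.3333, 0.3333, 0.3333], E[r] = -2.0000, γ^t·E[r] = -0.686000, running G = -5.066000
t=4: π = [0.3333, 0.3333, 0.3333], E[r] = -2.0000, γ^t·E[r] = -0.480200, running G = -5.546200

G = -5.5462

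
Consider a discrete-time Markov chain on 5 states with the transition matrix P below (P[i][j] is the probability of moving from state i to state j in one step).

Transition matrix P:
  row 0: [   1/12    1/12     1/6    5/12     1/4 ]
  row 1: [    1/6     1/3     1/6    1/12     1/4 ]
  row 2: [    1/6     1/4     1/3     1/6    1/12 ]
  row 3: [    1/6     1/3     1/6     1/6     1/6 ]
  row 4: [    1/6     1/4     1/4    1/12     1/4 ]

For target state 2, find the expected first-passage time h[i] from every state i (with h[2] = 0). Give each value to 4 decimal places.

h = [5.3750, 5.3625, 0.0000, 5.4031, 4.9156]

First-step conditioning: h[2] = 0; for i ≠ 2, h[i] = 1 + Σ_k P[i][k]·h[k].
  h[0] = 1 + 1/12·h[0] + 1/12·h[1] + 5/12·h[3] + 1/4·h[4]
  h[1] = 1 + 1/6·h[0] + 1/3·h[1] + 1/12·h[3] + 1/4·h[4]
  h[3] = 1 + 1/6·h[0] + 1/3·h[1] + 1/6·h[3] + 1/6·h[4]
  h[4] = 1 + 1/6·h[0] + 1/4·h[1] + 1/12·h[3] + 1/4·h[4]
Solving the 4×4 linear system over states ≠ 2 gives exactly h = [43/8, 429/80, 0, 1729/320, 1573/320] (h[2] = 0 is the target).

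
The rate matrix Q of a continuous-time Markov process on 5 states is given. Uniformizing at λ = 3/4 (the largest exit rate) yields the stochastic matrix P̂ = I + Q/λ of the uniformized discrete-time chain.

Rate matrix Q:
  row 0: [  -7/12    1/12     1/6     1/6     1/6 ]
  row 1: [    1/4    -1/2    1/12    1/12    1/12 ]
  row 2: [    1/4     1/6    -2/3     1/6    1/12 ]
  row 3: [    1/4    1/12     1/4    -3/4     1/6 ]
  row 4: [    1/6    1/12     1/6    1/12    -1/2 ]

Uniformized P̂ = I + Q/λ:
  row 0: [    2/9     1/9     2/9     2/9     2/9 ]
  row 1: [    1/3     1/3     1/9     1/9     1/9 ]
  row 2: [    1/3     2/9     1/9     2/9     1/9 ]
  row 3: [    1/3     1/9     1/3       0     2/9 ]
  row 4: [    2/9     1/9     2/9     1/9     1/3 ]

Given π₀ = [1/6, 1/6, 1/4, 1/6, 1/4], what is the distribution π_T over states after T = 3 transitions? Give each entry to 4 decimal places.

π = [0.2797, 0.1711, 0.1979, 0.1473, 0.2039]

t=0: π = [0.1667, 0.1667, 0.2500, 0.1667, 0.2500]
t=1: π = [0.2870, 0.1759, 0.1944, 0.1389, 0.2037]
t=2: π = [0.2788, 0.1718, 0.1965, 0.1492, 0.2037]
t=3: π = [0.2797, 0.1711, 0.1979, 0.1473, 0.2039]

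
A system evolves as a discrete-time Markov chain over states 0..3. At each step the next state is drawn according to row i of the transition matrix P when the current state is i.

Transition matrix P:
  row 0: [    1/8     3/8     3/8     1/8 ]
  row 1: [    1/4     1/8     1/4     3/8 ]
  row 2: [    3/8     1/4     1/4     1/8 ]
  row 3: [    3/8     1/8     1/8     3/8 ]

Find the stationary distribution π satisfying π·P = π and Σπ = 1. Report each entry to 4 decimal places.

Balance equations π_j = Σ_i π_i·P[i][j]:
  π_0 = 1/8·π_0 + 1/4·π_1 + 3/8·π_2 + 3/8·π_3
  π_1 = 3/8·π_0 + 1/8·π_1 + 1/4·π_2 + 1/8·π_3
  π_2 = 3/8·π_0 + 1/4·π_1 + 1/4·π_2 + 1/8·π_3
  normalize: π_0 + π_1 + π_2 + π_3 = 1
Solving the linear system gives exactly π = [157/566, 64/283, 72/283, 137/566].

π = [0.2774, 0.2261, 0.2544, 0.2420]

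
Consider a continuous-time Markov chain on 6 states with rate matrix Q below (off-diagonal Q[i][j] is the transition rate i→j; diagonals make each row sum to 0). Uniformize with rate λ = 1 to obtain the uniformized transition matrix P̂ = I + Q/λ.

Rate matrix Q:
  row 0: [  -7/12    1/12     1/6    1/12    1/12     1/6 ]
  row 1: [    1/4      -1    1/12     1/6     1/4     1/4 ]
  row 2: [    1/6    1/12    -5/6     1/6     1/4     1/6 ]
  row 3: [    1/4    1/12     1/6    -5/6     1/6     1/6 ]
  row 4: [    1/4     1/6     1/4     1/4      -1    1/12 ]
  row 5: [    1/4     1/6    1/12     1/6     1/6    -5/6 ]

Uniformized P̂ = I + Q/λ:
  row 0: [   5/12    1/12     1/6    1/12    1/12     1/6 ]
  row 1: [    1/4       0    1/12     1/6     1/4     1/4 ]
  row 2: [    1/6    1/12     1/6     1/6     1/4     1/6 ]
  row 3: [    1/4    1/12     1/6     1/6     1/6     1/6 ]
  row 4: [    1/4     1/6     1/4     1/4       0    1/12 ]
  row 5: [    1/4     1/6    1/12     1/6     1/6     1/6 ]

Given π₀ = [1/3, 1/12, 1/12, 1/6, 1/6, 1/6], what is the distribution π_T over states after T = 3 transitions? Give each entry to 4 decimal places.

π = [0.2848, 0.1008, 0.1566, 0.1547, 0.1401, 0.1630]

t=0: π = [0.3333, 0.0833, 0.0833, 0.1667, 0.1667, 0.1667]
t=1: π = [0.2986, 0.1042, 0.1597, 0.1528, 0.1250, 0.1597]
t=2: π = [0.2865, 0.0984, 0.1551, 0.1522, 0.1429, 0.1649]
t=3: π = [0.2848, 0.1008, 0.1566, 0.1547, 0.1401, 0.1630]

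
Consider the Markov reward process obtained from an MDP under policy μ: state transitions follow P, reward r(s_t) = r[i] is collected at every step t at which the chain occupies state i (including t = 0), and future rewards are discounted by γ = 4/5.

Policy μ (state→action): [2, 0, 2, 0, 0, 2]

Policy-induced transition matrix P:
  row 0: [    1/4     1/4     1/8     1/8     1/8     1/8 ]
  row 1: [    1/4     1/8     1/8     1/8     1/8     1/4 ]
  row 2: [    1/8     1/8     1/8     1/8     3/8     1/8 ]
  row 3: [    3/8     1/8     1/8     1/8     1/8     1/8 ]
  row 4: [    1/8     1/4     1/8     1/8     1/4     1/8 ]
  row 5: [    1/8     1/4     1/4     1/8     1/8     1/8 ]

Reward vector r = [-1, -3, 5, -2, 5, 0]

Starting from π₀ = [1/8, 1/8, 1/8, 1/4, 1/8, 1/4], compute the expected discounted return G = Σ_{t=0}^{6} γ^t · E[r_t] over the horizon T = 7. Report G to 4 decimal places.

G = 2.0403

t=0: π = [0.1250, 0.1250, 0.1250, 0.2500, 0.1250, 0.2500], E[r] = 0.2500, γ^t·E[r] = 0.250000, running G = 0.250000
t=1: π = [0.2188, 0.1875, 0.1563, 0.1250, 0.1719, 0.1406], E[r] = 0.6094, γ^t·E[r] = 0.487500, running G = 0.737500
t=2: π = [0.2070, 0.1914, 0.1426, 0.1250, 0.1855, 0.1484], E[r] = 0.6094, γ^t·E[r] = 0.390000, running G = 1.127500
t=3: π = [0.2061, 0.1926, 0.1436, 0.1250, 0.1838, 0.1489], E[r] = 0.6030, γ^t·E[r] = 0.308750, running G = 1.436250
t=4: π = [0.2061, 0.1924, 0.1436, 0.1250, 0.1839, 0.1491], E[r] = 0.6043, γ^t·E[r] = 0.247513, running G = 1.683763
t=5: π = [0.2061, 0.1924, 0.1436, 0.1250, 0.1839, 0.1490], E[r] = 0.6044, γ^t·E[r] = 0.198056, running G = 1.881819
t=6: π = [0.2061, 0.1924, 0.1436, 0.1250, 0.1839, 0.1490], E[r] = 0.6045, γ^t·E[r] = 0.158453, running G = 2.040272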